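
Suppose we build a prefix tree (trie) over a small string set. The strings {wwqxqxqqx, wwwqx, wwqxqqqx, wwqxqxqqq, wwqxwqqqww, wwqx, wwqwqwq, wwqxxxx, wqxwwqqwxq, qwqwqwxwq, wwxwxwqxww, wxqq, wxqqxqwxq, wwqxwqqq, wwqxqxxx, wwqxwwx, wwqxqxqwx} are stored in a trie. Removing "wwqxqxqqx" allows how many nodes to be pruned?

1

After clearing the end-marker at "wwqxqxqqx", prune upward until reaching a node still needed by another word.
The suffix "x" (1 node) is used only by "wwqxqxqqx"; the node for "wwqxqxqq" still has the child "q", so pruning stops there.
Nodes removed: 1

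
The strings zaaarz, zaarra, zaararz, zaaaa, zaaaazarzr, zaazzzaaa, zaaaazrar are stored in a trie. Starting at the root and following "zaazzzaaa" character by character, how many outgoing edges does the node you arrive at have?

Walk "zaazzzaaa" from the root, arriving at one node.
No stored string extends past "zaazzzaaa".
That node has 0 child edges.

0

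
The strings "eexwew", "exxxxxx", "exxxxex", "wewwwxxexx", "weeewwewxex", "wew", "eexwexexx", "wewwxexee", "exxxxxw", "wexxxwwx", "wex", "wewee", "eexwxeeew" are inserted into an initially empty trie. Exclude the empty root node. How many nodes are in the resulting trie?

56

Count nodes per top-level branch (shared prefixes stored once):
  'e'-branch (eexwew, eexwexexx, eexwxeeew, exxxxex, exxxxxw, exxxxxx): 24 nodes
  'w'-branch (weeewwewxex, wew, wewee, wewwwxxexx, wewwxexee, wex, wexxxwwx): 32 nodes
Sum: 56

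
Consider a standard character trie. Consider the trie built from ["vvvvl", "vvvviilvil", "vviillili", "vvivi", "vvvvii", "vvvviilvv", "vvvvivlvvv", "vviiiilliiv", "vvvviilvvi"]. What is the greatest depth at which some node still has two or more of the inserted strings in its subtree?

The deepest shared node is where two words last agree before diverging.
"vvvviilvv" and "vvvviilvvi" agree on "vvvviilvv" (9 characters) before diverging; nothing deeper is shared.
Longest shared-prefix length: 9

9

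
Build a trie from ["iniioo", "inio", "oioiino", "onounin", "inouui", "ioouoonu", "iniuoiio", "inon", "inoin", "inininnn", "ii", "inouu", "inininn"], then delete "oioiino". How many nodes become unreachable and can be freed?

A node on "oioiino"'s path can go only if nothing else ends at it or branches off below it.
The suffix "ioiino" (6 nodes) is used only by "oioiino"; the node for "o" still has the child "n", so pruning stops there.
Nodes removed: 6

6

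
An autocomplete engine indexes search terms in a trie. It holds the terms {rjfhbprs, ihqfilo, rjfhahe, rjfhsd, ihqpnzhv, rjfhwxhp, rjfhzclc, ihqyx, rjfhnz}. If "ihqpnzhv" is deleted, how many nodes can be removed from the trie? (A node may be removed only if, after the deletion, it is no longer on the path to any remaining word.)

5

Walk "ihqpnzhv" from the leaf back toward the root, removing each node that no remaining word uses.
The suffix "pnzhv" (5 nodes) is used only by "ihqpnzhv"; the node for "ihq" still has the child "f", so pruning stops there.
Nodes removed: 5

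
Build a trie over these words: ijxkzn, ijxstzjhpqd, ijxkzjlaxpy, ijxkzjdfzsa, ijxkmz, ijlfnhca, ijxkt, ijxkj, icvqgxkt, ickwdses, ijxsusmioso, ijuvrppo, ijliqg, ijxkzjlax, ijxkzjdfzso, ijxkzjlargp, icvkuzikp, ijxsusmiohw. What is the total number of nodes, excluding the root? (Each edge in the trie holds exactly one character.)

76

Count nodes per top-level branch (shared prefixes stored once):
  'i'-branch (ickwdses, icvkuzikp, icvqgxkt, ijlfnhca, ijliqg, ijuvrppo, ijxkj, ijxkmz, ijxkt, ijxkzjdfzsa, ijxkzjdfzso, ijxkzjlargp, ijxkzjlax, ijxkzjlaxpy, ijxkzn, ijxstzjhpqd, ijxsusmiohw, ijxsusmioso): 76 nodes
Sum: 76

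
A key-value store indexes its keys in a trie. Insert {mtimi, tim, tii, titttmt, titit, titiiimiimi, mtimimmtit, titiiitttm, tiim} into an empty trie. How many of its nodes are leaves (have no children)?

7

A leaf is a node with no children — equivalently, the end of a word that is not a proper prefix of any other stored word.
Those words: "mtimimmtit", "tiim", "tim", "titiiimiimi", "titiiitttm", "titit", "titttmt"
Leaf count: 7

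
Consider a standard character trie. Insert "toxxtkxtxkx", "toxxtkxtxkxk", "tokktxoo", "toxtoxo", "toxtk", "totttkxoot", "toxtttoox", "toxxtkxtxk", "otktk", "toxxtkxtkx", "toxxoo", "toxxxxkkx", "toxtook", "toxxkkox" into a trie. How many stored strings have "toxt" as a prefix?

Filter for entries beginning with "toxt":
Matches: "toxtk", "toxtook", "toxtoxo", "toxtttoox"
Count: 4

4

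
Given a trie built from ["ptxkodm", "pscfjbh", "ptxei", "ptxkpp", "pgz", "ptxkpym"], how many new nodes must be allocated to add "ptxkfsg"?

3

The longest prefix of "ptxkfsg" already in the trie is "ptxk" (length 4).
New nodes needed: |"ptxkfsg"| − 4 = 7 − 4 = 3.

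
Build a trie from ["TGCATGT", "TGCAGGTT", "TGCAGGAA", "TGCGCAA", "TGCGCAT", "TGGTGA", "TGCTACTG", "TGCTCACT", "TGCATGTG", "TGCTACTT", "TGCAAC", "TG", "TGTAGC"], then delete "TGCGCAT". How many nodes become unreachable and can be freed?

After clearing the end-marker at "TGCGCAT", prune upward until reaching a node still needed by another word.
The suffix "T" (1 node) is used only by "TGCGCAT"; the node for "TGCGCA" still has the child "A", so pruning stops there.
Nodes removed: 1

1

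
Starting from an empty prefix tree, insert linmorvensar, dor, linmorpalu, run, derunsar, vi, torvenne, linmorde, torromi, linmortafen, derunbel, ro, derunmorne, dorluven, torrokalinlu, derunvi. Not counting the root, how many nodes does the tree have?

73

Count nodes per top-level branch (shared prefixes stored once):
  'd'-branch (derunbel, derunmorne, derunsar, derunvi, dor, dorluven): 25 nodes
  'l'-branch (linmorde, linmorpalu, linmortafen, linmorvensar): 23 nodes
  'r'-branch (ro, run): 4 nodes
  't'-branch (torrokalinlu, torromi, torvenne): 19 nodes
  'v'-branch (vi): 2 nodes
Sum: 73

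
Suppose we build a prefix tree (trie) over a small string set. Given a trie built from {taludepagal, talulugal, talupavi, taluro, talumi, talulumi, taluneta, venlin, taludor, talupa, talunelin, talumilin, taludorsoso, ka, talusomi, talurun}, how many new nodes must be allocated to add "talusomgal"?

3

Walking "talusomgal" from the root, the first 7 characters ("talusom") follow existing edges; "g" is the first miss.
New nodes needed: |"talusomgal"| − 7 = 10 − 7 = 3.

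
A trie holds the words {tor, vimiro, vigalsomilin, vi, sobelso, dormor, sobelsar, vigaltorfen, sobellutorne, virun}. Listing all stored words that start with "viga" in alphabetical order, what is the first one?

Words with prefix "viga", in lexicographic order: "vigalsomilin", "vigaltorfen"
Position 1: vigalsomilin

vigalsomilin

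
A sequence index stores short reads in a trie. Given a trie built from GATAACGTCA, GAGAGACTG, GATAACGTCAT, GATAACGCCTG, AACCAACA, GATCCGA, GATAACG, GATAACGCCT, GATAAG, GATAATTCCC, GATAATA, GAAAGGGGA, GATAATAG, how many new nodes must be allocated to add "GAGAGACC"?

1

The longest prefix of "GAGAGACC" already in the trie is "GAGAGAC" (length 7).
So 8 − 7 = 1 new nodes.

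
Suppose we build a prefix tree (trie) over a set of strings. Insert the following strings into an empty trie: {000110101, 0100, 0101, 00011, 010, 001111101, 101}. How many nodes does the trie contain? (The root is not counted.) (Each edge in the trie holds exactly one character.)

23

Count nodes per top-level branch (shared prefixes stored once):
  '0'-branch (00011, 000110101, 001111101, 010, 0100, 0101): 20 nodes
  '1'-branch (101): 3 nodes
Sum: 23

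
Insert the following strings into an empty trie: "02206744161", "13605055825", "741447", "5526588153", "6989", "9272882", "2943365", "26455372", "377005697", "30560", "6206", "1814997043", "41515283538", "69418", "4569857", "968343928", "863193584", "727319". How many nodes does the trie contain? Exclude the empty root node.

130

Count nodes per top-level branch (shared prefixes stored once):
  '0'-branch (02206744161): 11 nodes
  '1'-branch (13605055825, 1814997043): 20 nodes
  '2'-branch (26455372, 2943365): 14 nodes
  '3'-branch (30560, 377005697): 13 nodes
  '4'-branch (41515283538, 4569857): 17 nodes
  '5'-branch (5526588153): 10 nodes
  '6'-branch (6206, 69418, 6989): 10 nodes
  '7'-branch (727319, 741447): 11 nodes
  '8'-branch (863193584): 9 nodes
  '9'-branch (9272882, 968343928): 15 nodes
Sum: 130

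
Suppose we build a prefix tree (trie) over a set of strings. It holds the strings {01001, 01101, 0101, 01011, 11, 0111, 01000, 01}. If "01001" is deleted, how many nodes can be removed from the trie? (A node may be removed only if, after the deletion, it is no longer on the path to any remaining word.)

1

After clearing the end-marker at "01001", prune upward until reaching a node still needed by another word.
The suffix "1" (1 node) is used only by "01001"; the node for "0100" still has the child "0", so pruning stops there.
Nodes removed: 1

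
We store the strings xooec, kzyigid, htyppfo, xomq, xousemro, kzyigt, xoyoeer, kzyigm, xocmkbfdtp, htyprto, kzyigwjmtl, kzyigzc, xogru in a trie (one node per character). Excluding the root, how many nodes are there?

55

Insert word by word; a character creates a node only if that edge doesn't already exist:
  "xooec" → 5 new (x, o, o, e, c)
  "kzyigid" → 7 new (k, z, y, i, g, i, d)
  "htyppfo" → 7 new (h, t, y, p, p, f, o)
  "xomq" → prefix "xo" already present; 2 new (m, q)
  "xousemro" → prefix "xo" already present; 6 new (u, s, e, m, r, o)
  "kzyigt" → prefix "kzyig" already present; 1 new (t)
  "xoyoeer" → prefix "xo" already present; 5 new (y, o, e, e, r)
  "kzyigm" → prefix "kzyig" already present; 1 new (m)
  "xocmkbfdtp" → prefix "xo" already present; 8 new (c, m, k, b, f, d, t, p)
  "htyprto" → prefix "htyp" already present; 3 new (r, t, o)
  "kzyigwjmtl" → prefix "kzyig" already present; 5 new (w, j, m, t, l)
  "kzyigzc" → prefix "kzyig" already present; 2 new (z, c)
  "xogru" → prefix "xo" already present; 3 new (g, r, u)
Total nodes = 5 + 7 + 7 + 2 + 6 + 1 + 5 + 1 + 8 + 3 + 5 + 2 + 3 = 55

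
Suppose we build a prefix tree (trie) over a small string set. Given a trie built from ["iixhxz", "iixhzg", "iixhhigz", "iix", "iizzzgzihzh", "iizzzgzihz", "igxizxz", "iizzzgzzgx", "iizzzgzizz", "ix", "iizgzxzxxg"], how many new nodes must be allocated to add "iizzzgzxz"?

2

Walking "iizzzgzxz" from the root, the first 7 characters ("iizzzgz") follow existing edges; "x" is the first miss.
Each of the 2 remaining characters creates one node.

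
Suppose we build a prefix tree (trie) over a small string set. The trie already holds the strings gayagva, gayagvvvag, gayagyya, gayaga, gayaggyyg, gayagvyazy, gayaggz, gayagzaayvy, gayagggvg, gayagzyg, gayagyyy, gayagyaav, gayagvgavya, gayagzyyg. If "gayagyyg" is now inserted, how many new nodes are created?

1

The longest prefix of "gayagyyg" already in the trie is "gayagyy" (length 7).
Each of the 1 remaining characters creates one node.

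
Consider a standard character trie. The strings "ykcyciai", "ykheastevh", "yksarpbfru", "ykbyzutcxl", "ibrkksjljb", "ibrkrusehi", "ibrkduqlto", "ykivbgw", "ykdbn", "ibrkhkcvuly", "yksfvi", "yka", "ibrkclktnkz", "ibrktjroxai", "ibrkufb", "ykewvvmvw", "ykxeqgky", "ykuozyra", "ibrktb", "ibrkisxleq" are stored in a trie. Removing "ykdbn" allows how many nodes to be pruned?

Walk "ykdbn" from the leaf back toward the root, removing each node that no remaining word uses.
The suffix "dbn" (3 nodes) is used only by "ykdbn"; the node for "yk" still has the child "c", so pruning stops there.
Nodes removed: 3

3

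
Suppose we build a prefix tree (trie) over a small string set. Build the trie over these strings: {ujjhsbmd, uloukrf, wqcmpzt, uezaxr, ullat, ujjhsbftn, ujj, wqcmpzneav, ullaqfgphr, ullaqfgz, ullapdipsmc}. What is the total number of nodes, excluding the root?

50

Insert word by word; a character creates a node only if that edge doesn't already exist:
  "ujjhsbmd" → 8 new (u, j, j, h, s, b, m, d)
  "uloukrf" → prefix "u" already present; 6 new (l, o, u, k, r, f)
  "wqcmpzt" → 7 new (w, q, c, m, p, z, t)
  "uezaxr" → prefix "u" already present; 5 new (e, z, a, x, r)
  "ullat" → prefix "ul" already present; 3 new (l, a, t)
  "ujjhsbftn" → prefix "ujjhsb" already present; 3 new (f, t, n)
  "ujj" → prefix "ujj" already present; 0 new (none)
  "wqcmpzneav" → prefix "wqcmpz" already present; 4 new (n, e, a, v)
  "ullaqfgphr" → prefix "ulla" already present; 6 new (q, f, g, p, h, r)
  "ullaqfgz" → prefix "ullaqfg" already present; 1 new (z)
  "ullapdipsmc" → prefix "ulla" already present; 7 new (p, d, i, p, s, m, c)
Total nodes = 8 + 6 + 7 + 5 + 3 + 3 + 0 + 4 + 6 + 1 + 7 = 50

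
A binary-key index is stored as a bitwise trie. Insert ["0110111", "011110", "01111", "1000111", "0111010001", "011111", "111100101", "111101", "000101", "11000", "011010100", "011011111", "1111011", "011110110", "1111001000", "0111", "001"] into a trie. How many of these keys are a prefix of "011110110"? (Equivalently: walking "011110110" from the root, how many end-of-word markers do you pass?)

4

Traverse "011110110" character by character; count nodes along the way that are marked as word ends.
Prefixes of the query that are stored words: "0111", "01111", "011110", "011110110"
Count: 4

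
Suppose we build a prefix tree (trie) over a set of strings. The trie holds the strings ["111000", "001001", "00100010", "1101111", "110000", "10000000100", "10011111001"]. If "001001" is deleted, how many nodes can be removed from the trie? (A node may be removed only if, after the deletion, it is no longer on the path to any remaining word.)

A node on "001001"'s path can go only if nothing else ends at it or branches off below it.
The suffix "1" (1 node) is used only by "001001"; the node for "00100" still has the child "0", so pruning stops there.
Nodes removed: 1

1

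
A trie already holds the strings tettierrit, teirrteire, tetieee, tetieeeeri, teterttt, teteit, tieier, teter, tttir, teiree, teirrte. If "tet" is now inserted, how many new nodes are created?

0

Every character of "tet" already lies on an existing path (it is a prefix of some stored word).
No new nodes are needed: 0.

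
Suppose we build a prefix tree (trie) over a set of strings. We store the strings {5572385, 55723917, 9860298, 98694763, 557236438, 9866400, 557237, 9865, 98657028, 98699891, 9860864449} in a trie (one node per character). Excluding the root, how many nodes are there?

46

Trace insertions, counting only characters that open a new branch:
  "5572385" → 7 new (5, 5, 7, 2, 3, 8, 5)
  "55723917" → prefix "55723" already present; 3 new (9, 1, 7)
  "9860298" → 7 new (9, 8, 6, 0, 2, 9, 8)
  "98694763" → prefix "986" already present; 5 new (9, 4, 7, 6, 3)
  "557236438" → prefix "55723" already present; 4 new (6, 4, 3, 8)
  "9866400" → prefix "986" already present; 4 new (6, 4, 0, 0)
  "557237" → prefix "55723" already present; 1 new (7)
  "9865" → prefix "986" already present; 1 new (5)
  "98657028" → prefix "9865" already present; 4 new (7, 0, 2, 8)
  "98699891" → prefix "9869" already present; 4 new (9, 8, 9, 1)
  "9860864449" → prefix "9860" already present; 6 new (8, 6, 4, 4, 4, 9)
Total nodes = 7 + 3 + 7 + 5 + 4 + 4 + 1 + 1 + 4 + 4 + 6 = 46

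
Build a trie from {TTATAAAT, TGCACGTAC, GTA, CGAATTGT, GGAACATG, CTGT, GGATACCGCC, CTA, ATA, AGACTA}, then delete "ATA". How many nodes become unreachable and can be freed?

2

After clearing the end-marker at "ATA", prune upward until reaching a node still needed by another word.
The suffix "TA" (2 nodes) is used only by "ATA"; the node for "A" still has the child "G", so pruning stops there.
Nodes removed: 2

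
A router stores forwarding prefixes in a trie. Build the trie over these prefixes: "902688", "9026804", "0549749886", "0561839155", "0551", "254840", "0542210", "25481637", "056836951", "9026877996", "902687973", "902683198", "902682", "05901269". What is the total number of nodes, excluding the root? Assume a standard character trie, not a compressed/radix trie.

67

Trace insertions, counting only characters that open a new branch:
  "902688" → 6 new (9, 0, 2, 6, 8, 8)
  "9026804" → prefix "90268" already present; 2 new (0, 4)
  "0549749886" → 10 new (0, 5, 4, 9, 7, 4, 9, 8, 8, 6)
  "0561839155" → prefix "05" already present; 8 new (6, 1, 8, 3, 9, 1, 5, 5)
  "0551" → prefix "05" already present; 2 new (5, 1)
  "254840" → 6 new (2, 5, 4, 8, 4, 0)
  "0542210" → prefix "054" already present; 4 new (2, 2, 1, 0)
  "25481637" → prefix "2548" already present; 4 new (1, 6, 3, 7)
  "056836951" → prefix "056" already present; 6 new (8, 3, 6, 9, 5, 1)
  "9026877996" → prefix "90268" already present; 5 new (7, 7, 9, 9, 6)
  "902687973" → prefix "902687" already present; 3 new (9, 7, 3)
  "902683198" → prefix "90268" already present; 4 new (3, 1, 9, 8)
  "902682" → prefix "90268" already present; 1 new (2)
  "05901269" → prefix "05" already present; 6 new (9, 0, 1, 2, 6, 9)
Total nodes = 6 + 2 + 10 + 8 + 2 + 6 + 4 + 4 + 6 + 5 + 3 + 4 + 1 + 6 = 67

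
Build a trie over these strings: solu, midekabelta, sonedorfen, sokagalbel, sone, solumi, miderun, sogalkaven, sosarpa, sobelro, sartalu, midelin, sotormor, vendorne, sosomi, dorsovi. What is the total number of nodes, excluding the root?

Insert word by word; a character creates a node only if that edge doesn't already exist:
  "solu" → 4 new (s, o, l, u)
  "midekabelta" → 11 new (m, i, d, e, k, a, b, e, l, t, a)
  "sonedorfen" → prefix "so" already present; 8 new (n, e, d, o, r, f, e, n)
  "sokagalbel" → prefix "so" already present; 8 new (k, a, g, a, l, b, e, l)
  "sone" → prefix "sone" already present; 0 new (none)
  "solumi" → prefix "solu" already present; 2 new (m, i)
  "miderun" → prefix "mide" already present; 3 new (r, u, n)
  "sogalkaven" → prefix "so" already present; 8 new (g, a, l, k, a, v, e, n)
  "sosarpa" → prefix "so" already present; 5 new (s, a, r, p, a)
  "sobelro" → prefix "so" already present; 5 new (b, e, l, r, o)
  "sartalu" → prefix "s" already present; 6 new (a, r, t, a, l, u)
  "midelin" → prefix "mide" already present; 3 new (l, i, n)
  "sotormor" → prefix "so" already present; 6 new (t, o, r, m, o, r)
  "vendorne" → 8 new (v, e, n, d, o, r, n, e)
  "sosomi" → prefix "sos" already present; 3 new (o, m, i)
  "dorsovi" → 7 new (d, o, r, s, o, v, i)
Total nodes = 4 + 11 + 8 + 8 + 0 + 2 + 3 + 8 + 5 + 5 + 6 + 3 + 6 + 8 + 3 + 7 = 87

87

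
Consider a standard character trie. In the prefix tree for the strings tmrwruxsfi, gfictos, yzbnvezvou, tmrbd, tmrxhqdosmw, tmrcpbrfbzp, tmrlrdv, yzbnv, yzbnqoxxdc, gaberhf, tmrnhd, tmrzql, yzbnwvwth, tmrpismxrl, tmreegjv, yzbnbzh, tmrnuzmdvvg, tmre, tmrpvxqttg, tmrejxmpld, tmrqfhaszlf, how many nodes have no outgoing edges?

A leaf is a node with no children — equivalently, the end of a word that is not a proper prefix of any other stored word.
Those words: "gaberhf", "gfictos", "tmrbd", "tmrcpbrfbzp", "tmreegjv", "tmrejxmpld", "tmrlrdv", "tmrnhd", "tmrnuzmdvvg", "tmrpismxrl", "tmrpvxqttg", "tmrqfhaszlf", "tmrwruxsfi", "tmrxhqdosmw", "tmrzql", "yzbnbzh", "yzbnqoxxdc", "yzbnvezvou", "yzbnwvwth"
Leaf count: 19

19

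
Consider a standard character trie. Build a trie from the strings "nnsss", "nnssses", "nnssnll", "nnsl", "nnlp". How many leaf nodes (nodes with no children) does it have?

4

A leaf is a node with no children — equivalently, the end of a word that is not a proper prefix of any other stored word.
Those words: "nnlp", "nnsl", "nnssnll", "nnssses"
Leaf count: 4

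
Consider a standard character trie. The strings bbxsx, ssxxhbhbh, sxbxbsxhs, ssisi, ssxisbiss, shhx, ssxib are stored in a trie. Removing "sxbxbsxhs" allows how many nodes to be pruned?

A node on "sxbxbsxhs"'s path can go only if nothing else ends at it or branches off below it.
The suffix "xbxbsxhs" (8 nodes) is used only by "sxbxbsxhs"; the node for "s" still has the child "s", so pruning stops there.
Nodes removed: 8

8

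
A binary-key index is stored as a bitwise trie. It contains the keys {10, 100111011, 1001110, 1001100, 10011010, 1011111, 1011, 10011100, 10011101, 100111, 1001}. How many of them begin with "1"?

Filter for entries beginning with "1":
Matches: "10", "1001", "1001100", "10011010", "100111", "1001110", "10011100", "10011101", "100111011", "1011", "1011111"
Count: 11

11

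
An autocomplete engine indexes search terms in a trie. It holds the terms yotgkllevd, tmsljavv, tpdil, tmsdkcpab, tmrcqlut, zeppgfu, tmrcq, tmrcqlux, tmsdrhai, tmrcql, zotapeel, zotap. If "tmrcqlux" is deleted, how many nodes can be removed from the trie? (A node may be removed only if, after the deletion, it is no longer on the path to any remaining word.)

After clearing the end-marker at "tmrcqlux", prune upward until reaching a node still needed by another word.
The suffix "x" (1 node) is used only by "tmrcqlux"; the node for "tmrcqlu" still has the child "t", so pruning stops there.
Nodes removed: 1

1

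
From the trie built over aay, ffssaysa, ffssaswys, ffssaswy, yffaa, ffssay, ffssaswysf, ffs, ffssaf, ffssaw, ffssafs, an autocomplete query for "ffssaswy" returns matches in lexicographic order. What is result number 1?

Words with prefix "ffssaswy", in lexicographic order: "ffssaswy", "ffssaswys", "ffssaswysf"
The 1st is ffssaswy.

ffssaswy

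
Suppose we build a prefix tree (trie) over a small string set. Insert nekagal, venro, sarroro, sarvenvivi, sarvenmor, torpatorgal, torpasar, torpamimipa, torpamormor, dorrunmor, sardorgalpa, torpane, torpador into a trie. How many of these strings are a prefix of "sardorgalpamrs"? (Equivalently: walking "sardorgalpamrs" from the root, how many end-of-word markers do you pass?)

1

Check each prefix of "sardorgalpamrs" against the stored set — each match is an end-marker on the path.
Prefixes of the query that are stored words: "sardorgalpa"
Count: 1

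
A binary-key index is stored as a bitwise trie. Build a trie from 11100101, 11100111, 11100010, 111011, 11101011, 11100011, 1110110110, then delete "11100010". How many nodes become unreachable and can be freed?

Walk "11100010" from the leaf back toward the root, removing each node that no remaining word uses.
The suffix "0" (1 node) is used only by "11100010"; the node for "1110001" still has the child "1", so pruning stops there.
Nodes removed: 1

1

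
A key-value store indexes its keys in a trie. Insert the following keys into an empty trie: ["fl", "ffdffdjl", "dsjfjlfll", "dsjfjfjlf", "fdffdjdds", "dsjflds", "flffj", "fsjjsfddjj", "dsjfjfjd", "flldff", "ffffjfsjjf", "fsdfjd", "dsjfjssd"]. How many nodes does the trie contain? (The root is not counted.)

Insert word by word; a character creates a node only if that edge doesn't already exist:
  "fl" → 2 new (f, l)
  "ffdffdjl" → prefix "f" already present; 7 new (f, d, f, f, d, j, l)
  "dsjfjlfll" → 9 new (d, s, j, f, j, l, f, l, l)
  "dsjfjfjlf" → prefix "dsjfj" already present; 4 new (f, j, l, f)
  "fdffdjdds" → prefix "f" already present; 8 new (d, f, f, d, j, d, d, s)
  "dsjflds" → prefix "dsjf" already present; 3 new (l, d, s)
  "flffj" → prefix "fl" already present; 3 new (f, f, j)
  "fsjjsfddjj" → prefix "f" already present; 9 new (s, j, j, s, f, d, d, j, j)
  "dsjfjfjd" → prefix "dsjfjfj" already present; 1 new (d)
  "flldff" → prefix "fl" already present; 4 new (l, d, f, f)
  "ffffjfsjjf" → prefix "ff" already present; 8 new (f, f, j, f, s, j, j, f)
  "fsdfjd" → prefix "fs" already present; 4 new (d, f, j, d)
  "dsjfjssd" → prefix "dsjfj" already present; 3 new (s, s, d)
Total nodes = 2 + 7 + 9 + 4 + 8 + 3 + 3 + 9 + 1 + 4 + 8 + 4 + 3 = 65

65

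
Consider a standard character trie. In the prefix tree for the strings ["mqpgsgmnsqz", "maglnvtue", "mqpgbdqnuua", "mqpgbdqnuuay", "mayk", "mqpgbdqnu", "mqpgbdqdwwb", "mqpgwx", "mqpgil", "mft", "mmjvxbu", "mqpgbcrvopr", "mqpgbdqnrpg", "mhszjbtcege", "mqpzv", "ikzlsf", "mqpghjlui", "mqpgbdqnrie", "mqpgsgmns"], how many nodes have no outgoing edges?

16

A leaf is a node with no children — equivalently, the end of a word that is not a proper prefix of any other stored word.
Those words: "ikzlsf", "maglnvtue", "mayk", "mft", "mhszjbtcege", "mmjvxbu", "mqpgbcrvopr", "mqpgbdqdwwb", "mqpgbdqnrie", "mqpgbdqnrpg", "mqpgbdqnuuay", "mqpghjlui", "mqpgil", "mqpgsgmnsqz", "mqpgwx", "mqpzv"
Leaf count: 16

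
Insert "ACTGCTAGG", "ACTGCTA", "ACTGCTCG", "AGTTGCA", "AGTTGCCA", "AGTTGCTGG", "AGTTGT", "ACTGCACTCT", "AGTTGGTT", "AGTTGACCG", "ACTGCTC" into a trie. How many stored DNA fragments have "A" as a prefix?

Traverse to the node for "A", then collect every word in that subtree.
Words under "A": ACTGCACTCT, ACTGCTA, ACTGCTAGG, ACTGCTC, ACTGCTCG, AGTTGACCG, AGTTGCA, AGTTGCCA, AGTTGCTGG, AGTTGGTT, AGTTGT
Count: 11

11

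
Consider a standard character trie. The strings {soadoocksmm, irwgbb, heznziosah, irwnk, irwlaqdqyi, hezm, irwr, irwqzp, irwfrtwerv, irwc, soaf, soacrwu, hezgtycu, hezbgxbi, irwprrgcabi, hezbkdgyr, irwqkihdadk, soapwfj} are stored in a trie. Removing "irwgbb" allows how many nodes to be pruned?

Walk "irwgbb" from the leaf back toward the root, removing each node that no remaining word uses.
The suffix "gbb" (3 nodes) is used only by "irwgbb"; the node for "irw" still has the child "n", so pruning stops there.
Nodes removed: 3

3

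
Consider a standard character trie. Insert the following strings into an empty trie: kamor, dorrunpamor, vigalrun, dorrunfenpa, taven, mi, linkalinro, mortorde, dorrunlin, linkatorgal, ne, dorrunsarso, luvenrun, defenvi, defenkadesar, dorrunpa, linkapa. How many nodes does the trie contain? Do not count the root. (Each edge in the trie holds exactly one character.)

91

Trace insertions, counting only characters that open a new branch:
  "kamor" → 5 new (k, a, m, o, r)
  "dorrunpamor" → 11 new (d, o, r, r, u, n, p, a, m, o, r)
  "vigalrun" → 8 new (v, i, g, a, l, r, u, n)
  "dorrunfenpa" → prefix "dorrun" already present; 5 new (f, e, n, p, a)
  "taven" → 5 new (t, a, v, e, n)
  "mi" → 2 new (m, i)
  "linkalinro" → 10 new (l, i, n, k, a, l, i, n, r, o)
  "mortorde" → prefix "m" already present; 7 new (o, r, t, o, r, d, e)
  "dorrunlin" → prefix "dorrun" already present; 3 new (l, i, n)
  "linkatorgal" → prefix "linka" already present; 6 new (t, o, r, g, a, l)
  "ne" → 2 new (n, e)
  "dorrunsarso" → prefix "dorrun" already present; 5 new (s, a, r, s, o)
  "luvenrun" → prefix "l" already present; 7 new (u, v, e, n, r, u, n)
  "defenvi" → prefix "d" already present; 6 new (e, f, e, n, v, i)
  "defenkadesar" → prefix "defen" already present; 7 new (k, a, d, e, s, a, r)
  "dorrunpa" → prefix "dorrunpa" already present; 0 new (none)
  "linkapa" → prefix "linka" already present; 2 new (p, a)
Total nodes = 5 + 11 + 8 + 5 + 5 + 2 + 10 + 7 + 3 + 6 + 2 + 5 + 7 + 6 + 7 + 0 + 2 = 91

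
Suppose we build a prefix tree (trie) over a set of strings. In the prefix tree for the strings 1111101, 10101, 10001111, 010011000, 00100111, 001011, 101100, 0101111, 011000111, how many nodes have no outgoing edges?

9

Leaves are exactly the stored words that no other stored word extends.
Those words: "00100111", "001011", "010011000", "0101111", "011000111", "10001111", "10101", "101100", "1111101"
Leaf count: 9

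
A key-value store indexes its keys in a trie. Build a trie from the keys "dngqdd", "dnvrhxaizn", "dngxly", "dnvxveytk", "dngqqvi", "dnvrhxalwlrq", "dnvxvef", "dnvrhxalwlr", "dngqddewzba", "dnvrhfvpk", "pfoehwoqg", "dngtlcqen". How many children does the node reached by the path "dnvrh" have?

The children of the "dnvrh" node are the distinct next characters among strings starting with "dnvrh".
Characters that immediately follow "dnvrh" among the stored strings: {f, x}.
That node has 2 child edges.

2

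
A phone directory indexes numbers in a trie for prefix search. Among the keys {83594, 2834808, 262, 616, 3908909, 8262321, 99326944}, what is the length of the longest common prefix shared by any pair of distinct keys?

Equivalently: take the maximum, over all pairs, of their longest common prefix length.
e.g. "262" and "2834808" share the prefix "2" of length 1; no pair shares a longer one.
Longest shared-prefix length: 1

1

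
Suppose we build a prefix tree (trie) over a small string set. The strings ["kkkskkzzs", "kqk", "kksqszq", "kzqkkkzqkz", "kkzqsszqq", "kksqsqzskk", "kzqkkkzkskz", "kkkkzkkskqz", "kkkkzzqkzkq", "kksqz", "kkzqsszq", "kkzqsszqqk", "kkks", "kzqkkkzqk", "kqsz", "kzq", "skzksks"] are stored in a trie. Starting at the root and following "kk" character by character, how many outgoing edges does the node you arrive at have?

The children of the "kk" node are the distinct next characters among strings starting with "kk".
Characters that immediately follow "kk" among the stored strings: {k, s, z}.
That node has 3 child edges.

3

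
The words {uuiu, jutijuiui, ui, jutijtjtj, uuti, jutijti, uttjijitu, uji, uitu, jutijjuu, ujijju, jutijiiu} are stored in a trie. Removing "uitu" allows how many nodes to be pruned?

Walk "uitu" from the leaf back toward the root, removing each node that no remaining word uses.
The suffix "tu" (2 nodes) is used only by "uitu"; "ui" is itself a stored word, so pruning stops there.
Nodes removed: 2

2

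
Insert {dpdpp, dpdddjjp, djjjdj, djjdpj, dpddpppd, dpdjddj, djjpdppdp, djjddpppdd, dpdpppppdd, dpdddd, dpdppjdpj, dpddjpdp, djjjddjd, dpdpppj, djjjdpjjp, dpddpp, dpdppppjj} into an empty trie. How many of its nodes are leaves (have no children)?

A leaf is a node with no children — equivalently, the end of a word that is not a proper prefix of any other stored word.
Those words: "djjddpppdd", "djjdpj", "djjjddjd", "djjjdj", "djjjdpjjp", "djjpdppdp", "dpdddd", "dpdddjjp", "dpddjpdp", "dpddpppd", "dpdjddj", "dpdppjdpj", "dpdpppj", "dpdppppjj", "dpdpppppdd"
Leaf count: 15

15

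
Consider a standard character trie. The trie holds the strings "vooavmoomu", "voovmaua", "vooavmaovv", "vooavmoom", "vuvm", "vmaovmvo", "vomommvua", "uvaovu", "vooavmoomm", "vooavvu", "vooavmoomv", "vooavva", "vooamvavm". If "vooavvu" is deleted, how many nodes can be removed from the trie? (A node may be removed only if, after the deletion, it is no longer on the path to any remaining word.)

1

Walk "vooavvu" from the leaf back toward the root, removing each node that no remaining word uses.
The suffix "u" (1 node) is used only by "vooavvu"; the node for "vooavv" still has the child "a", so pruning stops there.
Nodes removed: 1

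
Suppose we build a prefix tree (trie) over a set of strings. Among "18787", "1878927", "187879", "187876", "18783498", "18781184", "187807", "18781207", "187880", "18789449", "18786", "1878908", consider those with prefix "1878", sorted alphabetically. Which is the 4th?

DFS of the "1878" subtree visits, in order: "187807", "18781184", "18781207", "18783498", "18786", "18787", "187876", "187879", "187880", "1878908", "1878927", "18789449"
Position 4: 18783498

18783498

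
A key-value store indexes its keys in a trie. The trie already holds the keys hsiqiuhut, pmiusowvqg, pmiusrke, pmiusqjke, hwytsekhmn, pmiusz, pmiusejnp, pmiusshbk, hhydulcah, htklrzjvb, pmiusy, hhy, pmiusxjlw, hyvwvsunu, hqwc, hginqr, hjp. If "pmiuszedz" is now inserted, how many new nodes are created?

3

Walking "pmiuszedz" from the root, the first 6 characters ("pmiusz") follow existing edges; "e" is the first miss.
So 9 − 6 = 3 new nodes.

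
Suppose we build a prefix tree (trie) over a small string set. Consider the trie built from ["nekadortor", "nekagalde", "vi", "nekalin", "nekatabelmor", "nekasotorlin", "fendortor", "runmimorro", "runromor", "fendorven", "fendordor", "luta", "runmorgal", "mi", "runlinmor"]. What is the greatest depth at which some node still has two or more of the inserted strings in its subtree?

Equivalently: take the maximum, over all pairs, of their longest common prefix length.
e.g. "fendordor" and "fendortor" share the prefix "fendor" of length 6; no pair shares a longer one.
Longest shared-prefix length: 6

6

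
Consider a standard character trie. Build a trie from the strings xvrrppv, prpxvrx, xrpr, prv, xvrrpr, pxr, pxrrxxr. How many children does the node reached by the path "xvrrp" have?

The children of the "xvrrp" node are the distinct next characters among strings starting with "xvrrp".
Characters that immediately follow "xvrrp" among the stored strings: {p, r}.
That node has 2 child edges.

2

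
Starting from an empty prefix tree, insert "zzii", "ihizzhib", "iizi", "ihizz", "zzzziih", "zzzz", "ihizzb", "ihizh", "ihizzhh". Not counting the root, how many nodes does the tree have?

Insert word by word; a character creates a node only if that edge doesn't already exist:
  "zzii" → 4 new (z, z, i, i)
  "ihizzhib" → 8 new (i, h, i, z, z, h, i, b)
  "iizi" → prefix "i" already present; 3 new (i, z, i)
  "ihizz" → prefix "ihizz" already present; 0 new (none)
  "zzzziih" → prefix "zz" already present; 5 new (z, z, i, i, h)
  "zzzz" → prefix "zzzz" already present; 0 new (none)
  "ihizzb" → prefix "ihizz" already present; 1 new (b)
  "ihizh" → prefix "ihiz" already present; 1 new (h)
  "ihizzhh" → prefix "ihizzh" already present; 1 new (h)
Total nodes = 4 + 8 + 3 + 0 + 5 + 0 + 1 + 1 + 1 = 23

23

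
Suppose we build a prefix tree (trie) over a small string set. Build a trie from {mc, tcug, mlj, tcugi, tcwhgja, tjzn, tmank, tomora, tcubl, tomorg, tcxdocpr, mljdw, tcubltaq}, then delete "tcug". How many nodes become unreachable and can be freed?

Walk "tcug" from the leaf back toward the root, removing each node that no remaining word uses.
Every node on "tcug" is still needed (e.g. by "tcugi"), so nothing is freed.
Nodes removed: 0

0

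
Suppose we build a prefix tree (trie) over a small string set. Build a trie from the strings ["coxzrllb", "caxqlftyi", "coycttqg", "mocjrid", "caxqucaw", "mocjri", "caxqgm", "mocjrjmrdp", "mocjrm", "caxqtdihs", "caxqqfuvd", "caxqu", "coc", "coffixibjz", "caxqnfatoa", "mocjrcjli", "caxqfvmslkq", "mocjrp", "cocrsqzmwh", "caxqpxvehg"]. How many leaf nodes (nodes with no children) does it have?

17

A leaf is a node with no children — equivalently, the end of a word that is not a proper prefix of any other stored word.
Those words: "caxqfvmslkq", "caxqgm", "caxqlftyi", "caxqnfatoa", "caxqpxvehg", "caxqqfuvd", "caxqtdihs", "caxqucaw", "cocrsqzmwh", "coffixibjz", "coxzrllb", "coycttqg", "mocjrcjli", "mocjrid", "mocjrjmrdp", "mocjrm", "mocjrp"
Leaf count: 17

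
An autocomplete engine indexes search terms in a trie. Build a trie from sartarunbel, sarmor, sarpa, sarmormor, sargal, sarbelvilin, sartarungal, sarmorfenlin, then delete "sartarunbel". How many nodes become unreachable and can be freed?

3

After clearing the end-marker at "sartarunbel", prune upward until reaching a node still needed by another word.
The suffix "bel" (3 nodes) is used only by "sartarunbel"; the node for "sartarun" still has the child "g", so pruning stops there.
Nodes removed: 3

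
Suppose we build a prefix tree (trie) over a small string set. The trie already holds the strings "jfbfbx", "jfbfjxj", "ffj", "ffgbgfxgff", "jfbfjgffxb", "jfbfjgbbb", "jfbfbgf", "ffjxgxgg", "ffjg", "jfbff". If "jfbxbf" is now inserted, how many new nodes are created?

3

"jfb" is already a path in the trie; the remaining "xbf" must be added.
New nodes needed: |"jfbxbf"| − 3 = 6 − 3 = 3.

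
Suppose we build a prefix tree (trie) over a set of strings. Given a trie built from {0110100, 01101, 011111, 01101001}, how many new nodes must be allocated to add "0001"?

3

"0" is already a path in the trie; the remaining "001" must be added.
Each of the 3 remaining characters creates one node.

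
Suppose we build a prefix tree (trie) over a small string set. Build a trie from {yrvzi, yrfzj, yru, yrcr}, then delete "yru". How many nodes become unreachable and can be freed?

After clearing the end-marker at "yru", prune upward until reaching a node still needed by another word.
The suffix "u" (1 node) is used only by "yru"; the node for "yr" still has the child "v", so pruning stops there.
Nodes removed: 1

1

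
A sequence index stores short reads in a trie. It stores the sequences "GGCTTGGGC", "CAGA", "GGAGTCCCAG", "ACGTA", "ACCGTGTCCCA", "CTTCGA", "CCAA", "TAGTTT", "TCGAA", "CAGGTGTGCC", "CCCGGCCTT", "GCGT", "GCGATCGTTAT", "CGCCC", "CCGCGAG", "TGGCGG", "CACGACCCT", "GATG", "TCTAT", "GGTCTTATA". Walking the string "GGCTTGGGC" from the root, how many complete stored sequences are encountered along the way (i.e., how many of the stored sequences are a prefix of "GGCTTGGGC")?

1

Check each prefix of "GGCTTGGGC" against the stored set — each match is an end-marker on the path.
Prefixes of the query that are stored words: "GGCTTGGGC"
Count: 1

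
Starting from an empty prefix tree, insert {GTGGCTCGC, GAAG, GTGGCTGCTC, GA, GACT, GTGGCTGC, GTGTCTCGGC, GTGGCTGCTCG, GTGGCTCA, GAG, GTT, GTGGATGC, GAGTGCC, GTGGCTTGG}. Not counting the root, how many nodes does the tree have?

Trace insertions, counting only characters that open a new branch:
  "GTGGCTCGC" → 9 new (G, T, G, G, C, T, C, G, C)
  "GAAG" → prefix "G" already present; 3 new (A, A, G)
  "GTGGCTGCTC" → prefix "GTGGCT" already present; 4 new (G, C, T, C)
  "GA" → prefix "GA" already present; 0 new (none)
  "GACT" → prefix "GA" already present; 2 new (C, T)
  "GTGGCTGC" → prefix "GTGGCTGC" already present; 0 new (none)
  "GTGTCTCGGC" → prefix "GTG" already present; 7 new (T, C, T, C, G, G, C)
  "GTGGCTGCTCG" → prefix "GTGGCTGCTC" already present; 1 new (G)
  "GTGGCTCA" → prefix "GTGGCTC" already present; 1 new (A)
  "GAG" → prefix "GA" already present; 1 new (G)
  "GTT" → prefix "GT" already present; 1 new (T)
  "GTGGATGC" → prefix "GTGG" already present; 4 new (A, T, G, C)
  "GAGTGCC" → prefix "GAG" already present; 4 new (T, G, C, C)
  "GTGGCTTGG" → prefix "GTGGCT" already present; 3 new (T, G, G)
Total nodes = 9 + 3 + 4 + 0 + 2 + 0 + 7 + 1 + 1 + 1 + 1 + 4 + 4 + 3 = 40

40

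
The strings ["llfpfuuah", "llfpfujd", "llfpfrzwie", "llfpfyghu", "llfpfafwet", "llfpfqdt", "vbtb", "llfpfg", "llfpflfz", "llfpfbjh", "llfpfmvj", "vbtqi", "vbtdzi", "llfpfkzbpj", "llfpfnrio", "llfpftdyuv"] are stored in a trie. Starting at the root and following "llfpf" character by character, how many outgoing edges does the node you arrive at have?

Follow the path "llfpf" to its node, then look at its outgoing edges.
Distinct next characters after "llfpf": a, b, g, k, l, m, n, q, r, t, u, y.
That node has 12 child edges.

12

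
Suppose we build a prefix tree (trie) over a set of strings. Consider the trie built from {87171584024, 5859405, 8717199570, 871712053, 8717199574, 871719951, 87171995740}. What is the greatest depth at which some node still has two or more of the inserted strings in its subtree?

10

Look for the deepest trie node that still has at least two words in its subtree.
e.g. "8717199574" and "87171995740" share the prefix "8717199574" of length 10; no pair shares a longer one.
Longest shared-prefix length: 10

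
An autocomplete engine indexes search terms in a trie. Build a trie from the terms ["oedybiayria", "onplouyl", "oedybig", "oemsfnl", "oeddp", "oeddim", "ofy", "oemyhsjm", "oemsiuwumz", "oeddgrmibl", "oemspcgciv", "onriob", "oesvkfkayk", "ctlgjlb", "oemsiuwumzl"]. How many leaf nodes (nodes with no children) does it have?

14

Leaves are exactly the stored words that no other stored word extends.
Those words: "ctlgjlb", "oeddgrmibl", "oeddim", "oeddp", "oedybiayria", "oedybig", "oemsfnl", "oemsiuwumzl", "oemspcgciv", "oemyhsjm", "oesvkfkayk", "ofy", "onplouyl", "onriob"
Leaf count: 14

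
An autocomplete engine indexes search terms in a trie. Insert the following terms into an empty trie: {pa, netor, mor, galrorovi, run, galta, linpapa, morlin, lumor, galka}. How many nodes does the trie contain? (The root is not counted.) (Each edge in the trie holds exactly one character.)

Trace insertions, counting only characters that open a new branch:
  "pa" → 2 new (p, a)
  "netor" → 5 new (n, e, t, o, r)
  "mor" → 3 new (m, o, r)
  "galrorovi" → 9 new (g, a, l, r, o, r, o, v, i)
  "run" → 3 new (r, u, n)
  "galta" → prefix "gal" already present; 2 new (t, a)
  "linpapa" → 7 new (l, i, n, p, a, p, a)
  "morlin" → prefix "mor" already present; 3 new (l, i, n)
  "lumor" → prefix "l" already present; 4 new (u, m, o, r)
  "galka" → prefix "gal" already present; 2 new (k, a)
Total nodes = 2 + 5 + 3 + 9 + 3 + 2 + 7 + 3 + 4 + 2 = 40

40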